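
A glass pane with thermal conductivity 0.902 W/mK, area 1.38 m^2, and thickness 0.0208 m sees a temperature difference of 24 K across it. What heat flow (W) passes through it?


Fourier's law: Q = k * A * dT / t
  Q = 0.902 * 1.38 * 24 / 0.0208
  Q = 29.87424 / 0.0208 = 1436.3 W

1436.3 W


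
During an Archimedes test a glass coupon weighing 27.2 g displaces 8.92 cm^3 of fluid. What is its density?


Use the definition of density:
  rho = mass / volume
  rho = 27.2 / 8.92 = 3.049 g/cm^3

3.049 g/cm^3


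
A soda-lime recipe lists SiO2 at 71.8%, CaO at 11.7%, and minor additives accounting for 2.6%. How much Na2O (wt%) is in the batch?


Pieces sum to 100%:
  Na2O = 100 - (SiO2 + CaO + others)
  Na2O = 100 - (71.8 + 11.7 + 2.6) = 13.9%

13.9%


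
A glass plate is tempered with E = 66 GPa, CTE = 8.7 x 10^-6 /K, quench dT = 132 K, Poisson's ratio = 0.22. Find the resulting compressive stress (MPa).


Tempering stress: sigma = E * alpha * dT / (1 - nu)
  E (MPa) = 66 * 1000 = 66000
  Numerator = 66000 * (8.7 x 10^-6) * 132 = 75.7944
  Denominator = 1 - 0.22 = 0.78
  sigma = 75.7944 / 0.78 = 97.2 MPa

97.2 MPa


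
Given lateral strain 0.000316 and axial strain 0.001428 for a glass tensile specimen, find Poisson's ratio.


Poisson's ratio: nu = lateral strain / axial strain
  nu = 0.000316 / 0.001428 = 0.2213

0.2213


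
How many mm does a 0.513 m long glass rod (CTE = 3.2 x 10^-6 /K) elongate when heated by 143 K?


Thermal expansion formula: dL = alpha * L0 * dT
  dL = (3.2 x 10^-6) * 0.513 * 143 = 0.00023475 m
Convert to mm: 0.00023475 * 1000 = 0.2347 mm

0.2347 mm


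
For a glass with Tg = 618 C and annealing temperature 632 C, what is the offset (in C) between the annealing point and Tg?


Offset = T_anneal - Tg:
  offset = 632 - 618 = 14 C

14 C


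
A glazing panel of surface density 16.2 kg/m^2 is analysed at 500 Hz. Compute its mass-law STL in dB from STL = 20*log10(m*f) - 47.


Mass law: STL = 20 * log10(m * f) - 47
  m * f = 16.2 * 500 = 8100
  log10(8100) = 3.90849
  STL = 20 * 3.90849 - 47 = 78.1698 - 47 = 31.2 dB

31.2 dB


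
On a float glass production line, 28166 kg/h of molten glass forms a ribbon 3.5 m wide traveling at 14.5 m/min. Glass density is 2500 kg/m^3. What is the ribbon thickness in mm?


Ribbon cross-section from mass balance:
  Volume rate = throughput / density = 28166 / 2500 = 11.2664 m^3/h
  thickness = volume rate / (speed * 60 * width), i.e.
  thickness = throughput / (60 * speed * width * density) * 1000
  thickness = 28166 / (60 * 14.5 * 3.5 * 2500) * 1000 = 3.7 mm

3.7 mm


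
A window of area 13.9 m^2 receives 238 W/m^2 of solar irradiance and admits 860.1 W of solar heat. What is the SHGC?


Rearrange Q = Area * SHGC * Irradiance:
  SHGC = Q / (Area * Irradiance)
  SHGC = 860.1 / (13.9 * 238) = 0.26

0.26


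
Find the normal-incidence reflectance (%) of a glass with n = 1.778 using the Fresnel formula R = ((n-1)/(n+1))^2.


Fresnel reflectance at normal incidence:
  R = ((n - 1)/(n + 1))^2
  (n - 1)/(n + 1) = (1.778 - 1)/(1.778 + 1) = 0.280058
  R = 0.280058^2 = 0.0784325
  R(%) = 0.0784325 * 100 = 7.843%

7.843%


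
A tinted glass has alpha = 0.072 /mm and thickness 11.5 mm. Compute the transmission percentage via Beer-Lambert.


Beer-Lambert law: T = exp(-alpha * thickness)
  exponent = -0.072 * 11.5 = -0.828
  T = exp(-0.828) = 0.4369
  Percentage = 0.4369 * 100 = 43.69%

43.69%


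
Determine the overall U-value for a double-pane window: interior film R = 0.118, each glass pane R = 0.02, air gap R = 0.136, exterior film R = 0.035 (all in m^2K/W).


Total thermal resistance (series):
  R_total = R_in + R_glass + R_air + R_glass + R_out
  R_total = 0.118 + 0.02 + 0.136 + 0.02 + 0.035 = 0.329 m^2K/W
U-value = 1 / R_total = 1 / 0.329 = 3.04 W/m^2K

3.04 W/m^2K


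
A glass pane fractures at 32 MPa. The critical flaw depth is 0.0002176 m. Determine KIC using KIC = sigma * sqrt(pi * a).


Fracture toughness: KIC = sigma * sqrt(pi * a)
  pi * a = pi * 0.0002176 = 0.000683611
  sqrt(pi * a) = 0.026146
  KIC = 32 * 0.026146 = 0.837 MPa*sqrt(m)

0.837 MPa*sqrt(m)


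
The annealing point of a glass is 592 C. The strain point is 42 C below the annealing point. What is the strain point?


Strain point = annealing point - difference:
  T_strain = 592 - 42 = 550 C

550 C


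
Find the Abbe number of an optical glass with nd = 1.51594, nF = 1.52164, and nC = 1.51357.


Abbe number formula: Vd = (nd - 1) / (nF - nC)
  nd - 1 = 1.51594 - 1 = 0.51594
  nF - nC = 1.52164 - 1.51357 = 0.00807
  Vd = 0.51594 / 0.00807 = 63.93

63.93


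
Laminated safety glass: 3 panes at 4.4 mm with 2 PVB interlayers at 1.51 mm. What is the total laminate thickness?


Total thickness = glass contribution + PVB contribution
  Glass: 3 * 4.4 = 13.2 mm
  PVB: 2 * 1.51 = 3.02 mm
  Total = 13.2 + 3.02 = 16.22 mm

16.22 mm


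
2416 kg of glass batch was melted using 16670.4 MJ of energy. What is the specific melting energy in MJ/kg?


Rearrange E = m * s for s:
  s = E / m
  s = 16670.4 / 2416 = 6.9 MJ/kg

6.9 MJ/kg


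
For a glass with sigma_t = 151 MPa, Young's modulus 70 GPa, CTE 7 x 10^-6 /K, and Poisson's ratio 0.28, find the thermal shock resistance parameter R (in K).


Thermal shock resistance: R = sigma * (1 - nu) / (E * alpha)
  Numerator = 151 * (1 - 0.28) = 108.72
  Denominator = 70 * 1000 * (7 x 10^-6) = 0.49
  R = 108.72 / 0.49 = 221.9 K

221.9 K


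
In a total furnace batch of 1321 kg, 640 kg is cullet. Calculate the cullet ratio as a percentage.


Cullet ratio = (cullet mass / total batch mass) * 100
  Ratio = 640 / 1321 * 100 = 48.45%

48.45%


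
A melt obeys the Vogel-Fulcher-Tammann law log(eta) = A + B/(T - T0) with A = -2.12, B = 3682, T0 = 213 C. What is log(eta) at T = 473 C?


VFT equation: log(eta) = A + B / (T - T0)
  T - T0 = 473 - 213 = 260
  B / (T - T0) = 3682 / 260 = 14.162
  log(eta) = -2.12 + 14.162 = 12.042

12.042


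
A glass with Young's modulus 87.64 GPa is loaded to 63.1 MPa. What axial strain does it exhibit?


Rearrange E = sigma / epsilon:
  epsilon = sigma / E
  E (MPa) = 87.64 * 1000 = 87640
  epsilon = 63.1 / 87640 = 0.00072

0.00072


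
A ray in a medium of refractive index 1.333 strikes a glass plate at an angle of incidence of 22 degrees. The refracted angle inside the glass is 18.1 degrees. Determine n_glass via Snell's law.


Apply Snell's law: n1 * sin(theta1) = n2 * sin(theta2)
  n2 = n1 * sin(theta1) / sin(theta2)
  sin(22) = 0.374607
  sin(18.1) = 0.310676
  n2 = 1.333 * 0.374607 / 0.310676 = 1.6073

1.6073


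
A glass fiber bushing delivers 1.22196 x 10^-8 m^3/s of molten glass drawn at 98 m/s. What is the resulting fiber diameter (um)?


Cross-sectional area from continuity:
  A = Q / v = 1.22196 x 10^-8 / 98 = 1.246898 x 10^-10 m^2
Diameter from circular cross-section:
  d = sqrt(4A / pi) * 10^6 (m -> um)
  d = sqrt(4 * 1.246898 x 10^-10 / pi) * 10^6 = 12.6 um

12.6 um


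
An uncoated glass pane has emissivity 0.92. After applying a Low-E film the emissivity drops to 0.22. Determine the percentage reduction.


Percentage reduction = (1 - coated/uncoated) * 100
  Ratio = 0.22 / 0.92 = 0.2391
  Reduction = (1 - 0.2391) * 100 = 76.1%

76.1%


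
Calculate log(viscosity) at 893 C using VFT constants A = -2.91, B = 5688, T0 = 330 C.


VFT equation: log(eta) = A + B / (T - T0)
  T - T0 = 893 - 330 = 563
  B / (T - T0) = 5688 / 563 = 10.103
  log(eta) = -2.91 + 10.103 = 7.193

7.193


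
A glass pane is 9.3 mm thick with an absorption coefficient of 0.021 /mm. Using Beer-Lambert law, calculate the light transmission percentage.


Beer-Lambert law: T = exp(-alpha * thickness)
  exponent = -0.021 * 9.3 = -0.1953
  T = exp(-0.1953) = 0.8226
  Percentage = 0.8226 * 100 = 82.26%

82.26%


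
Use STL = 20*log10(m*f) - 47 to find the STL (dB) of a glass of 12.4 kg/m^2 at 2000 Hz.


Mass law: STL = 20 * log10(m * f) - 47
  m * f = 12.4 * 2000 = 24800
  log10(24800) = 4.39445
  STL = 20 * 4.39445 - 47 = 87.889 - 47 = 40.9 dB

40.9 dB


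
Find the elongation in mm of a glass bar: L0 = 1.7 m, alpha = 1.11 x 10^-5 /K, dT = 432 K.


Thermal expansion formula: dL = alpha * L0 * dT
  dL = (1.11 x 10^-5) * 1.7 * 432 = 0.00815184 m
Convert to mm: 0.00815184 * 1000 = 8.1518 mm

8.1518 mm


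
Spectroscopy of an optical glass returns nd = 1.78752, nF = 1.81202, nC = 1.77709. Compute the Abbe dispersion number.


Abbe number formula: Vd = (nd - 1) / (nF - nC)
  nd - 1 = 1.78752 - 1 = 0.78752
  nF - nC = 1.81202 - 1.77709 = 0.03493
  Vd = 0.78752 / 0.03493 = 22.55

22.55


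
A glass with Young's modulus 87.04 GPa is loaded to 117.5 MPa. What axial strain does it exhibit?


Rearrange E = sigma / epsilon:
  epsilon = sigma / E
  E (MPa) = 87.04 * 1000 = 87040
  epsilon = 117.5 / 87040 = 0.00135

0.00135


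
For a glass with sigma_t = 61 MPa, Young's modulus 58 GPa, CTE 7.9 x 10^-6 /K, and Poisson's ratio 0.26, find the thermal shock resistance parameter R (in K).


Thermal shock resistance: R = sigma * (1 - nu) / (E * alpha)
  Numerator = 61 * (1 - 0.26) = 45.14
  Denominator = 58 * 1000 * (7.9 x 10^-6) = 0.4582
  R = 45.14 / 0.4582 = 98.5 K

98.5 K


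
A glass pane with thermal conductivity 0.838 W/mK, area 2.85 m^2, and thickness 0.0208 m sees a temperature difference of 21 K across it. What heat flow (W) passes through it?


Fourier's law: Q = k * A * dT / t
  Q = 0.838 * 2.85 * 21 / 0.0208
  Q = 50.1543 / 0.0208 = 2411.3 W

2411.3 W


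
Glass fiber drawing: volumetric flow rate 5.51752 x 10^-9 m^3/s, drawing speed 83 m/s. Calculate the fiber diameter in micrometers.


Cross-sectional area from continuity:
  A = Q / v = 5.51752 x 10^-9 / 83 = 6.647614 x 10^-11 m^2
Diameter from circular cross-section:
  d = sqrt(4A / pi) * 10^6 (m -> um)
  d = sqrt(4 * 6.647614 x 10^-11 / pi) * 10^6 = 9.2 um

9.2 um


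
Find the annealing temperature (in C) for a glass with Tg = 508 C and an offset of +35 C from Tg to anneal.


The annealing temperature is Tg plus the offset:
  T_anneal = 508 + 35 = 543 C

543 C


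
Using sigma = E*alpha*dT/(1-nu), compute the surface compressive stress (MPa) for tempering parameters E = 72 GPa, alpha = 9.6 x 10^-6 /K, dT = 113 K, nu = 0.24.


Tempering stress: sigma = E * alpha * dT / (1 - nu)
  E (MPa) = 72 * 1000 = 72000
  Numerator = 72000 * (9.6 x 10^-6) * 113 = 78.1056
  Denominator = 1 - 0.24 = 0.76
  sigma = 78.1056 / 0.76 = 102.8 MPa

102.8 MPa


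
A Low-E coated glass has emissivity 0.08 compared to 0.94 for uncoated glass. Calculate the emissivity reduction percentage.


Percentage reduction = (1 - coated/uncoated) * 100
  Ratio = 0.08 / 0.94 = 0.0851
  Reduction = (1 - 0.0851) * 100 = 91.5%

91.5%


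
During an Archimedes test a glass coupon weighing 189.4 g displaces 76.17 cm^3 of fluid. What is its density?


Use the definition of density:
  rho = mass / volume
  rho = 189.4 / 76.17 = 2.487 g/cm^3

2.487 g/cm^3


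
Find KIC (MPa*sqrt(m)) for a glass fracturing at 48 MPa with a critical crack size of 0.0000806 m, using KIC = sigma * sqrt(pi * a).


Fracture toughness: KIC = sigma * sqrt(pi * a)
  pi * a = pi * 0.0000806 = 0.000253212
  sqrt(pi * a) = 0.015913
  KIC = 48 * 0.015913 = 0.764 MPa*sqrt(m)

0.764 MPa*sqrt(m)


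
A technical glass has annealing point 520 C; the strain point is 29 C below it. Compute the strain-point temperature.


Strain point = annealing point - difference:
  T_strain = 520 - 29 = 491 C

491 C


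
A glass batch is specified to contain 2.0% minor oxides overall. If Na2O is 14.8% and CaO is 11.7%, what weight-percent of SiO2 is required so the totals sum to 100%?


Known pieces sum to 100%:
  SiO2 = 100 - (others + Na2O + CaO)
  SiO2 = 100 - (2.0 + 14.8 + 11.7) = 71.5%

71.5%


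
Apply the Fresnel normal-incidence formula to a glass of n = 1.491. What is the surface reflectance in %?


Fresnel reflectance at normal incidence:
  R = ((n - 1)/(n + 1))^2
  (n - 1)/(n + 1) = (1.491 - 1)/(1.491 + 1) = 0.19711
  R = 0.19711^2 = 0.0388524
  R(%) = 0.0388524 * 100 = 3.885%

3.885%


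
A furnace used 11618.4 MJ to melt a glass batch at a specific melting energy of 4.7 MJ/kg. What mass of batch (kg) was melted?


Rearrange E = m * s for m:
  m = E / s
  m = 11618.4 / 4.7 = 2472.0 kg

2472.0 kg


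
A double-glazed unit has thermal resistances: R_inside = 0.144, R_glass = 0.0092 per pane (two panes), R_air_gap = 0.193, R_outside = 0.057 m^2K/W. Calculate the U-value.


Total thermal resistance (series):
  R_total = R_in + R_glass + R_air + R_glass + R_out
  R_total = 0.144 + 0.0092 + 0.193 + 0.0092 + 0.057 = 0.4124 m^2K/W
U-value = 1 / R_total = 1 / 0.4124 = 2.425 W/m^2K

2.425 W/m^2K


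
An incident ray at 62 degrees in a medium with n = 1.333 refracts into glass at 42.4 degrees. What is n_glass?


Apply Snell's law: n1 * sin(theta1) = n2 * sin(theta2)
  n2 = n1 * sin(theta1) / sin(theta2)
  sin(62) = 0.882948
  sin(42.4) = 0.674302
  n2 = 1.333 * 0.882948 / 0.674302 = 1.7455

1.7455


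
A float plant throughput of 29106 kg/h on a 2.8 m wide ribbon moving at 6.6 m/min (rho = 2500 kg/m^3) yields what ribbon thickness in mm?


Ribbon cross-section from mass balance:
  Volume rate = throughput / density = 29106 / 2500 = 11.6424 m^3/h
  thickness = volume rate / (speed * 60 * width), i.e.
  thickness = throughput / (60 * speed * width * density) * 1000
  thickness = 29106 / (60 * 6.6 * 2.8 * 2500) * 1000 = 10.5 mm

10.5 mm


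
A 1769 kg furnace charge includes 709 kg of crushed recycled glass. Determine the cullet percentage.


Cullet ratio = (cullet mass / total batch mass) * 100
  Ratio = 709 / 1769 * 100 = 40.08%

40.08%


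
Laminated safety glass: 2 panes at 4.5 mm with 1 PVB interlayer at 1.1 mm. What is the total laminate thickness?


Total thickness = glass contribution + PVB contribution
  Glass: 2 * 4.5 = 9.0 mm
  PVB: 1 * 1.1 = 1.1 mm
  Total = 9.0 + 1.1 = 10.1 mm

10.1 mm


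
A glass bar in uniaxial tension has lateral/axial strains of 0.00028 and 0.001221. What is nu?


Poisson's ratio: nu = lateral strain / axial strain
  nu = 0.00028 / 0.001221 = 0.2293

0.2293


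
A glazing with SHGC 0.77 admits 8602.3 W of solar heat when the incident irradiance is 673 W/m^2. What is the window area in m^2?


Rearrange Q = Area * SHGC * Irradiance:
  Area = Q / (SHGC * Irradiance)
  Area = 8602.3 / (0.77 * 673) = 16.6 m^2

16.6 m^2


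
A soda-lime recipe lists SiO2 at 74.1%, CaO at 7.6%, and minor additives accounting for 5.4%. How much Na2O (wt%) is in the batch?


Pieces sum to 100%:
  Na2O = 100 - (SiO2 + CaO + others)
  Na2O = 100 - (74.1 + 7.6 + 5.4) = 12.9%

12.9%


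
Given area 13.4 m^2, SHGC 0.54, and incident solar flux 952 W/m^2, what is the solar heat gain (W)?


Solar heat gain: Q = Area * SHGC * Irradiance
  Q = 13.4 * 0.54 * 952 = 6888.7 W

6888.7 W


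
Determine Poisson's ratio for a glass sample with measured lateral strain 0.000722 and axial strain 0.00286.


Poisson's ratio: nu = lateral strain / axial strain
  nu = 0.000722 / 0.00286 = 0.2524

0.2524


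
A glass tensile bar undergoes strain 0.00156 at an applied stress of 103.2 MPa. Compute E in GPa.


Young's modulus: E = stress / strain
  E = 103.2 MPa / 0.00156 = 66153.85 MPa
Convert to GPa: 66153.85 / 1000 = 66.15 GPa

66.15 GPa


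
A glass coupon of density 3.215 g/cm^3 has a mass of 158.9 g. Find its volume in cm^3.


Rearrange rho = m / V:
  V = m / rho
  V = 158.9 / 3.215 = 49.425 cm^3

49.425 cm^3


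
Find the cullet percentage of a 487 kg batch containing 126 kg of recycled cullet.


Cullet ratio = (cullet mass / total batch mass) * 100
  Ratio = 126 / 487 * 100 = 25.87%

25.87%


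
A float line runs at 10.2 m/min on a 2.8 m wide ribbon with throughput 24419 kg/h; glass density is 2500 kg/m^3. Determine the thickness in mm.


Ribbon cross-section from mass balance:
  Volume rate = throughput / density = 24419 / 2500 = 9.7676 m^3/h
  thickness = volume rate / (speed * 60 * width), i.e.
  thickness = throughput / (60 * speed * width * density) * 1000
  thickness = 24419 / (60 * 10.2 * 2.8 * 2500) * 1000 = 5.7 mm

5.7 mm


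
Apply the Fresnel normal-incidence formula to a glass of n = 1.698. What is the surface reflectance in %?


Fresnel reflectance at normal incidence:
  R = ((n - 1)/(n + 1))^2
  (n - 1)/(n + 1) = (1.698 - 1)/(1.698 + 1) = 0.25871
  R = 0.25871^2 = 0.0669309
  R(%) = 0.0669309 * 100 = 6.693%

6.693%


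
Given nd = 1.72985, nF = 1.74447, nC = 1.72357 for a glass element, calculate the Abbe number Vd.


Abbe number formula: Vd = (nd - 1) / (nF - nC)
  nd - 1 = 1.72985 - 1 = 0.72985
  nF - nC = 1.74447 - 1.72357 = 0.0209
  Vd = 0.72985 / 0.0209 = 34.92

34.92


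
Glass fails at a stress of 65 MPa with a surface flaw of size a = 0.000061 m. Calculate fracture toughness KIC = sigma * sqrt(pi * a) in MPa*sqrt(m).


Fracture toughness: KIC = sigma * sqrt(pi * a)
  pi * a = pi * 0.000061 = 0.000191637
  sqrt(pi * a) = 0.013843
  KIC = 65 * 0.013843 = 0.9 MPa*sqrt(m)

0.9 MPa*sqrt(m)


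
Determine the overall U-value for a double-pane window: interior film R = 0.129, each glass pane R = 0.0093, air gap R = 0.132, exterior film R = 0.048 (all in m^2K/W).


Total thermal resistance (series):
  R_total = R_in + R_glass + R_air + R_glass + R_out
  R_total = 0.129 + 0.0093 + 0.132 + 0.0093 + 0.048 = 0.3276 m^2K/W
U-value = 1 / R_total = 1 / 0.3276 = 3.053 W/m^2K

3.053 W/m^2K


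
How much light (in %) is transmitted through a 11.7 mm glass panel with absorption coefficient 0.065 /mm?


Beer-Lambert law: T = exp(-alpha * thickness)
  exponent = -0.065 * 11.7 = -0.7605
  T = exp(-0.7605) = 0.4674
  Percentage = 0.4674 * 100 = 46.74%

46.74%


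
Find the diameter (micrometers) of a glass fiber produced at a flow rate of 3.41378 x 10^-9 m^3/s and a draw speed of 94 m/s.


Cross-sectional area from continuity:
  A = Q / v = 3.41378 x 10^-9 / 94 = 3.631681 x 10^-11 m^2
Diameter from circular cross-section:
  d = sqrt(4A / pi) * 10^6 (m -> um)
  d = sqrt(4 * 3.631681 x 10^-11 / pi) * 10^6 = 6.8 um

6.8 um


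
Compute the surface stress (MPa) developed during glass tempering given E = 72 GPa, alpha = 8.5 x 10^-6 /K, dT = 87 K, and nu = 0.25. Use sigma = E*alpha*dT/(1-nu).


Tempering stress: sigma = E * alpha * dT / (1 - nu)
  E (MPa) = 72 * 1000 = 72000
  Numerator = 72000 * (8.5 x 10^-6) * 87 = 53.244
  Denominator = 1 - 0.25 = 0.75
  sigma = 53.244 / 0.75 = 71.0 MPa

71.0 MPa


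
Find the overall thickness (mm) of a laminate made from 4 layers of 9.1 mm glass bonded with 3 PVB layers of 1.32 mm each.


Total thickness = glass contribution + PVB contribution
  Glass: 4 * 9.1 = 36.4 mm
  PVB: 3 * 1.32 = 3.96 mm
  Total = 36.4 + 3.96 = 40.36 mm

40.36 mm


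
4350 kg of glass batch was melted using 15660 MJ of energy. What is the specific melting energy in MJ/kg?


Rearrange E = m * s for s:
  s = E / m
  s = 15660 / 4350 = 3.6 MJ/kg

3.6 MJ/kg


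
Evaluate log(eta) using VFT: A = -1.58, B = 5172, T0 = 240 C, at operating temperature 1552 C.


VFT equation: log(eta) = A + B / (T - T0)
  T - T0 = 1552 - 240 = 1312
  B / (T - T0) = 5172 / 1312 = 3.942
  log(eta) = -1.58 + 3.942 = 2.362

2.362


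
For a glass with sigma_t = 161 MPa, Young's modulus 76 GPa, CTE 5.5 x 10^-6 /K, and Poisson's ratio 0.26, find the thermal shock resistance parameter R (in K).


Thermal shock resistance: R = sigma * (1 - nu) / (E * alpha)
  Numerator = 161 * (1 - 0.26) = 119.14
  Denominator = 76 * 1000 * (5.5 x 10^-6) = 0.418
  R = 119.14 / 0.418 = 285.0 K

285.0 K


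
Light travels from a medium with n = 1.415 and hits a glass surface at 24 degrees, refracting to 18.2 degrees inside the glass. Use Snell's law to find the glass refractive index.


Apply Snell's law: n1 * sin(theta1) = n2 * sin(theta2)
  n2 = n1 * sin(theta1) / sin(theta2)
  sin(24) = 0.406737
  sin(18.2) = 0.312335
  n2 = 1.415 * 0.406737 / 0.312335 = 1.8427

1.8427


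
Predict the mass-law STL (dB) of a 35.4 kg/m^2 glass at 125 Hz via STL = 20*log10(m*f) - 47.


Mass law: STL = 20 * log10(m * f) - 47
  m * f = 35.4 * 125 = 4425
  log10(4425) = 3.64591
  STL = 20 * 3.64591 - 47 = 72.9182 - 47 = 25.9 dB

25.9 dB


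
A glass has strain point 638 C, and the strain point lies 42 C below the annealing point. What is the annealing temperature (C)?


T_anneal = T_strain + gap:
  T_anneal = 638 + 42 = 680 C

680 C


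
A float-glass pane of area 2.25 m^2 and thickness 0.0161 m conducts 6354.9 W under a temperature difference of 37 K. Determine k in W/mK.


Fourier's law rearranged: k = Q * t / (A * dT)
  Numerator = 6354.9 * 0.0161 = 102.31389
  Denominator = 2.25 * 37 = 83.25
  k = 102.31389 / 83.25 = 1.229 W/mK

1.229 W/mK


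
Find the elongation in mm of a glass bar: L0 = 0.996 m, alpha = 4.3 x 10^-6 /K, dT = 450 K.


Thermal expansion formula: dL = alpha * L0 * dT
  dL = (4.3 x 10^-6) * 0.996 * 450 = 0.00192726 m
Convert to mm: 0.00192726 * 1000 = 1.9273 mm

1.9273 mm


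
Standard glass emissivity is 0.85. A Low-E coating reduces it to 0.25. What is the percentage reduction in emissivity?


Percentage reduction = (1 - coated/uncoated) * 100
  Ratio = 0.25 / 0.85 = 0.2941
  Reduction = (1 - 0.2941) * 100 = 70.6%

70.6%


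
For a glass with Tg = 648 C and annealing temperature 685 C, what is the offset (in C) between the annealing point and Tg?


Offset = T_anneal - Tg:
  offset = 685 - 648 = 37 C

37 C


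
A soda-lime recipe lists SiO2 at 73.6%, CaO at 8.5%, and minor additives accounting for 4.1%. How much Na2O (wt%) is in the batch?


Pieces sum to 100%:
  Na2O = 100 - (SiO2 + CaO + others)
  Na2O = 100 - (73.6 + 8.5 + 4.1) = 13.8%

13.8%


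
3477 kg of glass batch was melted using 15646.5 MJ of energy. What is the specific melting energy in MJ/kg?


Rearrange E = m * s for s:
  s = E / m
  s = 15646.5 / 3477 = 4.5 MJ/kg

4.5 MJ/kg


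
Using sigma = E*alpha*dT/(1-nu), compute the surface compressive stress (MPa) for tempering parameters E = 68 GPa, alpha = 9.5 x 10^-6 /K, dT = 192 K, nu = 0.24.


Tempering stress: sigma = E * alpha * dT / (1 - nu)
  E (MPa) = 68 * 1000 = 68000
  Numerator = 68000 * (9.5 x 10^-6) * 192 = 124.032
  Denominator = 1 - 0.24 = 0.76
  sigma = 124.032 / 0.76 = 163.2 MPa

163.2 MPa


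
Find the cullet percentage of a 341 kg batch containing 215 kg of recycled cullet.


Cullet ratio = (cullet mass / total batch mass) * 100
  Ratio = 215 / 341 * 100 = 63.05%

63.05%


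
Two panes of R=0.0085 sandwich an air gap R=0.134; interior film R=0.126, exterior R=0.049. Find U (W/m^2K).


Total thermal resistance (series):
  R_total = R_in + R_glass + R_air + R_glass + R_out
  R_total = 0.126 + 0.0085 + 0.134 + 0.0085 + 0.049 = 0.326 m^2K/W
U-value = 1 / R_total = 1 / 0.326 = 3.067 W/m^2K

3.067 W/m^2K


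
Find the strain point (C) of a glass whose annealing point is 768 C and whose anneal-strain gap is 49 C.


Strain point = annealing point - difference:
  T_strain = 768 - 49 = 719 C

719 C


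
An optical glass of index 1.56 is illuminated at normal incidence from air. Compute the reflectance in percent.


Fresnel reflectance at normal incidence:
  R = ((n - 1)/(n + 1))^2
  (n - 1)/(n + 1) = (1.56 - 1)/(1.56 + 1) = 0.21875
  R = 0.21875^2 = 0.0478516
  R(%) = 0.0478516 * 100 = 4.785%

4.785%


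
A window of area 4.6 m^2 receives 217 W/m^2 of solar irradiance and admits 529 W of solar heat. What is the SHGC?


Rearrange Q = Area * SHGC * Irradiance:
  SHGC = Q / (Area * Irradiance)
  SHGC = 529 / (4.6 * 217) = 0.53

0.53


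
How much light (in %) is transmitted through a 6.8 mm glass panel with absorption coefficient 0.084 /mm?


Beer-Lambert law: T = exp(-alpha * thickness)
  exponent = -0.084 * 6.8 = -0.5712
  T = exp(-0.5712) = 0.5648
  Percentage = 0.5648 * 100 = 56.48%

56.48%


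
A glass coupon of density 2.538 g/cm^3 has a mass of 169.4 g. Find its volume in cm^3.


Rearrange rho = m / V:
  V = m / rho
  V = 169.4 / 2.538 = 66.745 cm^3

66.745 cm^3


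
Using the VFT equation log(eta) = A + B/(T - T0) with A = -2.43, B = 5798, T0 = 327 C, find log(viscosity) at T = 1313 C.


VFT equation: log(eta) = A + B / (T - T0)
  T - T0 = 1313 - 327 = 986
  B / (T - T0) = 5798 / 986 = 5.88
  log(eta) = -2.43 + 5.88 = 3.45

3.45


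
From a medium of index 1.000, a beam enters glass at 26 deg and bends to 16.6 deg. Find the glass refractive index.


Apply Snell's law: n1 * sin(theta1) = n2 * sin(theta2)
  n2 = n1 * sin(theta1) / sin(theta2)
  sin(26) = 0.438371
  sin(16.6) = 0.285688
  n2 = 1.000 * 0.438371 / 0.285688 = 1.5344

1.5344


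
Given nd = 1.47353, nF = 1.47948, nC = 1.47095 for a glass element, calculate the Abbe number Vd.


Abbe number formula: Vd = (nd - 1) / (nF - nC)
  nd - 1 = 1.47353 - 1 = 0.47353
  nF - nC = 1.47948 - 1.47095 = 0.00853
  Vd = 0.47353 / 0.00853 = 55.51

55.51


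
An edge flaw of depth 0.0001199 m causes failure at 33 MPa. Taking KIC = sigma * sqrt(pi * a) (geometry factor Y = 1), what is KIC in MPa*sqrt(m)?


Fracture toughness: KIC = sigma * sqrt(pi * a)
  pi * a = pi * 0.0001199 = 0.000376677
  sqrt(pi * a) = 0.019408
  KIC = 33 * 0.019408 = 0.64 MPa*sqrt(m)

0.64 MPa*sqrt(m)


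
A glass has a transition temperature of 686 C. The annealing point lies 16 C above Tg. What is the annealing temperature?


The annealing temperature is Tg plus the offset:
  T_anneal = 686 + 16 = 702 C

702 C


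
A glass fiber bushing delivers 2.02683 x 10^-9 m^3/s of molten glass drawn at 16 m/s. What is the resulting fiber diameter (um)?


Cross-sectional area from continuity:
  A = Q / v = 2.02683 x 10^-9 / 16 = 1.266769 x 10^-10 m^2
Diameter from circular cross-section:
  d = sqrt(4A / pi) * 10^6 (m -> um)
  d = sqrt(4 * 1.266769 x 10^-10 / pi) * 10^6 = 12.7 um

12.7 um


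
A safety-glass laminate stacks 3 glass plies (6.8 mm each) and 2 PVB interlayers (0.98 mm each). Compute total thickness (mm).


Total thickness = glass contribution + PVB contribution
  Glass: 3 * 6.8 = 20.4 mm
  PVB: 2 * 0.98 = 1.96 mm
  Total = 20.4 + 1.96 = 22.36 mm

22.36 mm


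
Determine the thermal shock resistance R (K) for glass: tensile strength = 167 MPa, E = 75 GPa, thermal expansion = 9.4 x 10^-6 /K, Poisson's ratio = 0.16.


Thermal shock resistance: R = sigma * (1 - nu) / (E * alpha)
  Numerator = 167 * (1 - 0.16) = 140.28
  Denominator = 75 * 1000 * (9.4 x 10^-6) = 0.705
  R = 140.28 / 0.705 = 199.0 K

199.0 K


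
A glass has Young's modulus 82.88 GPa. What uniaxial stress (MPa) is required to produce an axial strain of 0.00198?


Rearrange E = sigma / epsilon:
  sigma = E * epsilon
  E (MPa) = 82.88 * 1000 = 82880
  sigma = 82880 * 0.00198 = 164.1 MPa

164.1 MPa


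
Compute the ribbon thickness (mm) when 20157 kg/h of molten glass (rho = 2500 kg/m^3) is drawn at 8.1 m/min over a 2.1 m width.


Ribbon cross-section from mass balance:
  Volume rate = throughput / density = 20157 / 2500 = 8.0628 m^3/h
  thickness = volume rate / (speed * 60 * width), i.e.
  thickness = throughput / (60 * speed * width * density) * 1000
  thickness = 20157 / (60 * 8.1 * 2.1 * 2500) * 1000 = 7.9 mm

7.9 mm


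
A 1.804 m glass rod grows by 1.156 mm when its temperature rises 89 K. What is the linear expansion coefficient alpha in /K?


Rearrange dL = alpha * L0 * dT for alpha:
  alpha = dL / (L0 * dT)
  alpha = (1.156 / 1000) / (1.804 * 89) = 0.0000072 /K = 7.2 x 10^-6 /K

7.2 x 10^-6 /K


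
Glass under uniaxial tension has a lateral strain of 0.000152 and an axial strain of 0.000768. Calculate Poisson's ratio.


Poisson's ratio: nu = lateral strain / axial strain
  nu = 0.000152 / 0.000768 = 0.1979

0.1979


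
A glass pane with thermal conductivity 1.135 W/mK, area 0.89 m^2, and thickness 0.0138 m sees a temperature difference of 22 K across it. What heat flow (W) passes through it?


Fourier's law: Q = k * A * dT / t
  Q = 1.135 * 0.89 * 22 / 0.0138
  Q = 22.2233 / 0.0138 = 1610.4 W

1610.4 W


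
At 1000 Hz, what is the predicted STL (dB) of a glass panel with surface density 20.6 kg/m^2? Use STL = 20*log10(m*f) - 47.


Mass law: STL = 20 * log10(m * f) - 47
  m * f = 20.6 * 1000 = 20600
  log10(20600) = 4.31387
  STL = 20 * 4.31387 - 47 = 86.2774 - 47 = 39.3 dB

39.3 dB


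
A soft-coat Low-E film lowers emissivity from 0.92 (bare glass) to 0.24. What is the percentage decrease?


Percentage reduction = (1 - coated/uncoated) * 100
  Ratio = 0.24 / 0.92 = 0.2609
  Reduction = (1 - 0.2609) * 100 = 73.9%

73.9%


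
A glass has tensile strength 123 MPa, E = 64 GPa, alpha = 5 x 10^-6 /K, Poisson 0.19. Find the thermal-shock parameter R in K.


Thermal shock resistance: R = sigma * (1 - nu) / (E * alpha)
  Numerator = 123 * (1 - 0.19) = 99.63
  Denominator = 64 * 1000 * (5 x 10^-6) = 0.32
  R = 99.63 / 0.32 = 311.3 K

311.3 K


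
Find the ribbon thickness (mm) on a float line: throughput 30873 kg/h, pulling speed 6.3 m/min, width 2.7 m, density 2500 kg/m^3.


Ribbon cross-section from mass balance:
  Volume rate = throughput / density = 30873 / 2500 = 12.3492 m^3/h
  thickness = volume rate / (speed * 60 * width), i.e.
  thickness = throughput / (60 * speed * width * density) * 1000
  thickness = 30873 / (60 * 6.3 * 2.7 * 2500) * 1000 = 12.1 mm

12.1 mm


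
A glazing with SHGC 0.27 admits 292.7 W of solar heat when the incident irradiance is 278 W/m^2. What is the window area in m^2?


Rearrange Q = Area * SHGC * Irradiance:
  Area = Q / (SHGC * Irradiance)
  Area = 292.7 / (0.27 * 278) = 3.9 m^2

3.9 m^2


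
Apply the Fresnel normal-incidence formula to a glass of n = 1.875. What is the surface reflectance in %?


Fresnel reflectance at normal incidence:
  R = ((n - 1)/(n + 1))^2
  (n - 1)/(n + 1) = (1.875 - 1)/(1.875 + 1) = 0.304348
  R = 0.304348^2 = 0.0926277
  R(%) = 0.0926277 * 100 = 9.263%

9.263%


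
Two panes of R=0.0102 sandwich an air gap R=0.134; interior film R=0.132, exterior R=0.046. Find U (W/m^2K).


Total thermal resistance (series):
  R_total = R_in + R_glass + R_air + R_glass + R_out
  R_total = 0.132 + 0.0102 + 0.134 + 0.0102 + 0.046 = 0.3324 m^2K/W
U-value = 1 / R_total = 1 / 0.3324 = 3.008 W/m^2K

3.008 W/m^2K


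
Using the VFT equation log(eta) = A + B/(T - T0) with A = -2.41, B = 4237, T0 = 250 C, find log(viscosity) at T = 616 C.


VFT equation: log(eta) = A + B / (T - T0)
  T - T0 = 616 - 250 = 366
  B / (T - T0) = 4237 / 366 = 11.577
  log(eta) = -2.41 + 11.577 = 9.167

9.167


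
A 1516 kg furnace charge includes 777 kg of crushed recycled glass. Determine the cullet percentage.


Cullet ratio = (cullet mass / total batch mass) * 100
  Ratio = 777 / 1516 * 100 = 51.25%

51.25%


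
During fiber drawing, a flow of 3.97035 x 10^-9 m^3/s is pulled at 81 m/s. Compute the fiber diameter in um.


Cross-sectional area from continuity:
  A = Q / v = 3.97035 x 10^-9 / 81 = 4.901667 x 10^-11 m^2
Diameter from circular cross-section:
  d = sqrt(4A / pi) * 10^6 (m -> um)
  d = sqrt(4 * 4.901667 x 10^-11 / pi) * 10^6 = 7.9 um

7.9 um


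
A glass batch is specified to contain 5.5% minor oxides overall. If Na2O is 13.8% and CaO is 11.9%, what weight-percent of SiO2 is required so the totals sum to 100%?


Known pieces sum to 100%:
  SiO2 = 100 - (others + Na2O + CaO)
  SiO2 = 100 - (5.5 + 13.8 + 11.9) = 68.8%

68.8%


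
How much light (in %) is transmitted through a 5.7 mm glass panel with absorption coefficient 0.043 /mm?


Beer-Lambert law: T = exp(-alpha * thickness)
  exponent = -0.043 * 5.7 = -0.2451
  T = exp(-0.2451) = 0.7826
  Percentage = 0.7826 * 100 = 78.26%

78.26%


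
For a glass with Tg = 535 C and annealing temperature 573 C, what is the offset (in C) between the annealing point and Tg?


Offset = T_anneal - Tg:
  offset = 573 - 535 = 38 C

38 C


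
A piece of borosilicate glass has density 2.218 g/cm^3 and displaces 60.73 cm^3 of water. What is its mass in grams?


Rearrange rho = m / V:
  m = rho * V
  m = 2.218 * 60.73 = 134.699 g

134.699 g


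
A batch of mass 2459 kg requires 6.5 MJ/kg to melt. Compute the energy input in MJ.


Total energy = mass * specific energy
  E = 2459 * 6.5 = 15983.5 MJ

15983.5 MJ


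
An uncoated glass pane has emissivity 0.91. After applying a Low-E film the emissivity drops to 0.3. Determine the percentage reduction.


Percentage reduction = (1 - coated/uncoated) * 100
  Ratio = 0.3 / 0.91 = 0.3297
  Reduction = (1 - 0.3297) * 100 = 67.0%

67.0%


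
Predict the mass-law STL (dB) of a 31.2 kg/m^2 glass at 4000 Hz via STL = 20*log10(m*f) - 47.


Mass law: STL = 20 * log10(m * f) - 47
  m * f = 31.2 * 4000 = 124800
  log10(124800) = 5.09621
  STL = 20 * 5.09621 - 47 = 101.9242 - 47 = 54.9 dB

54.9 dB


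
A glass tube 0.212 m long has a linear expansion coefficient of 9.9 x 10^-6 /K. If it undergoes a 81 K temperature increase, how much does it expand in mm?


Thermal expansion formula: dL = alpha * L0 * dT
  dL = (9.9 x 10^-6) * 0.212 * 81 = 0.00017 m
Convert to mm: 0.00017 * 1000 = 0.17 mm

0.17 mm


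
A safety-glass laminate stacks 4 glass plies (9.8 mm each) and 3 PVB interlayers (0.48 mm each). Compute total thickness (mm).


Total thickness = glass contribution + PVB contribution
  Glass: 4 * 9.8 = 39.2 mm
  PVB: 3 * 0.48 = 1.44 mm
  Total = 39.2 + 1.44 = 40.64 mm

40.64 mm


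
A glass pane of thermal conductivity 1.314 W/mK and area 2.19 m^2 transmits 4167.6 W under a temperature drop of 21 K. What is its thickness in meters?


Fourier's law: t = k * A * dT / Q
  t = 1.314 * 2.19 * 21 / 4167.6
  t = 60.43086 / 4167.6 = 0.0145 m

0.0145 m


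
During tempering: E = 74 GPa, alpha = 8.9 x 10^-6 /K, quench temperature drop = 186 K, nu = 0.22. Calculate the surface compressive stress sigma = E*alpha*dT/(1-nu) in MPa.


Tempering stress: sigma = E * alpha * dT / (1 - nu)
  E (MPa) = 74 * 1000 = 74000
  Numerator = 74000 * (8.9 x 10^-6) * 186 = 122.4996
  Denominator = 1 - 0.22 = 0.78
  sigma = 122.4996 / 0.78 = 157.1 MPa

157.1 MPa


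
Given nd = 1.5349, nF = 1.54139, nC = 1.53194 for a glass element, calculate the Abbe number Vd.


Abbe number formula: Vd = (nd - 1) / (nF - nC)
  nd - 1 = 1.5349 - 1 = 0.5349
  nF - nC = 1.54139 - 1.53194 = 0.00945
  Vd = 0.5349 / 0.00945 = 56.6

56.6


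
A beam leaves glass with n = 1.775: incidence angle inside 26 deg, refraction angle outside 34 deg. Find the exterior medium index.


Apply Snell's law: n1 * sin(theta1) = n2 * sin(theta2)
  n2 = n1 * sin(theta1) / sin(theta2)
  sin(26) = 0.438371
  sin(34) = 0.559193
  n2 = 1.775 * 0.438371 / 0.559193 = 1.3915

1.3915


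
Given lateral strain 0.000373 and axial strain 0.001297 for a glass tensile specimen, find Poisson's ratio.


Poisson's ratio: nu = lateral strain / axial strain
  nu = 0.000373 / 0.001297 = 0.2876

0.2876


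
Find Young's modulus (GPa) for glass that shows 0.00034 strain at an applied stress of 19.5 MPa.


Young's modulus: E = stress / strain
  E = 19.5 MPa / 0.00034 = 57352.94 MPa
Convert to GPa: 57352.94 / 1000 = 57.35 GPa

57.35 GPa


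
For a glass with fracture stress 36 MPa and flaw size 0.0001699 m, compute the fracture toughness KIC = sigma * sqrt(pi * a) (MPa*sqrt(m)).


Fracture toughness: KIC = sigma * sqrt(pi * a)
  pi * a = pi * 0.0001699 = 0.000533757
  sqrt(pi * a) = 0.023103
  KIC = 36 * 0.023103 = 0.832 MPa*sqrt(m)

0.832 MPa*sqrt(m)


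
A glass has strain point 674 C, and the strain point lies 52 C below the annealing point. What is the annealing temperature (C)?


T_anneal = T_strain + gap:
  T_anneal = 674 + 52 = 726 C

726 C


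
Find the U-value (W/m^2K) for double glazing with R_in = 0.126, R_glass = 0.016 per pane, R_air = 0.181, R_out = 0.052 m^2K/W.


Total thermal resistance (series):
  R_total = R_in + R_glass + R_air + R_glass + R_out
  R_total = 0.126 + 0.016 + 0.181 + 0.016 + 0.052 = 0.391 m^2K/W
U-value = 1 / R_total = 1 / 0.391 = 2.558 W/m^2K

2.558 W/m^2K


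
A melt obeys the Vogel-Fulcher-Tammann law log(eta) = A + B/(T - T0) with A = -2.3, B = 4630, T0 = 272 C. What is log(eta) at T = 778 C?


VFT equation: log(eta) = A + B / (T - T0)
  T - T0 = 778 - 272 = 506
  B / (T - T0) = 4630 / 506 = 9.15
  log(eta) = -2.3 + 9.15 = 6.85

6.85


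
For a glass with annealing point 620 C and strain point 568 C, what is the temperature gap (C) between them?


Gap = T_anneal - T_strain:
  gap = 620 - 568 = 52 C

52 C


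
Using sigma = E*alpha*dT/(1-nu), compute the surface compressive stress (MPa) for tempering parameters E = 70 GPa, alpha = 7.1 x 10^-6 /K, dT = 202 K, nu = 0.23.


Tempering stress: sigma = E * alpha * dT / (1 - nu)
  E (MPa) = 70 * 1000 = 70000
  Numerator = 70000 * (7.1 x 10^-6) * 202 = 100.394
  Denominator = 1 - 0.23 = 0.77
  sigma = 100.394 / 0.77 = 130.4 MPa

130.4 MPa


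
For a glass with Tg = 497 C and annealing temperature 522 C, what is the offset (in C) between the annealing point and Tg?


Offset = T_anneal - Tg:
  offset = 522 - 497 = 25 C

25 C


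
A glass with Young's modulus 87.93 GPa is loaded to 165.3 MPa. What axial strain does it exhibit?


Rearrange E = sigma / epsilon:
  epsilon = sigma / E
  E (MPa) = 87.93 * 1000 = 87930
  epsilon = 165.3 / 87930 = 0.00188

0.00188


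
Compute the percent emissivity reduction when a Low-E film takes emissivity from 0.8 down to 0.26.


Percentage reduction = (1 - coated/uncoated) * 100
  Ratio = 0.26 / 0.8 = 0.325
  Reduction = (1 - 0.325) * 100 = 67.5%

67.5%


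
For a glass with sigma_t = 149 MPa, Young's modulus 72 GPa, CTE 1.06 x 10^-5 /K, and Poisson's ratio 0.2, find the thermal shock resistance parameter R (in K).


Thermal shock resistance: R = sigma * (1 - nu) / (E * alpha)
  Numerator = 149 * (1 - 0.2) = 119.2
  Denominator = 72 * 1000 * (1.06 x 10^-5) = 0.7632
  R = 119.2 / 0.7632 = 156.2 K

156.2 K


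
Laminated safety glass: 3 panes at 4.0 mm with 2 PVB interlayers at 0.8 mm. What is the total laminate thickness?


Total thickness = glass contribution + PVB contribution
  Glass: 3 * 4.0 = 12.0 mm
  PVB: 2 * 0.8 = 1.6 mm
  Total = 12.0 + 1.6 = 13.6 mm

13.6 mm


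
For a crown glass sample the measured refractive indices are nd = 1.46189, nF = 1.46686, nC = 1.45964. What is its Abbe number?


Abbe number formula: Vd = (nd - 1) / (nF - nC)
  nd - 1 = 1.46189 - 1 = 0.46189
  nF - nC = 1.46686 - 1.45964 = 0.00722
  Vd = 0.46189 / 0.00722 = 63.97

63.97


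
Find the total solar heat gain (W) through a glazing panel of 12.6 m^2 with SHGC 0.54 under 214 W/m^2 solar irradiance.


Solar heat gain: Q = Area * SHGC * Irradiance
  Q = 12.6 * 0.54 * 214 = 1456.1 W

1456.1 W


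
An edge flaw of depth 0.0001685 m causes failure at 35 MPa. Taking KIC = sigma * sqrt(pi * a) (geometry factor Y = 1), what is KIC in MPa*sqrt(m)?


Fracture toughness: KIC = sigma * sqrt(pi * a)
  pi * a = pi * 0.0001685 = 0.000529358
  sqrt(pi * a) = 0.023008
  KIC = 35 * 0.023008 = 0.805 MPa*sqrt(m)

0.805 MPa*sqrt(m)


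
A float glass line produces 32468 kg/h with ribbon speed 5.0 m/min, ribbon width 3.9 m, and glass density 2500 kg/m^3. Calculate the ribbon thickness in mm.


Ribbon cross-section from mass balance:
  Volume rate = throughput / density = 32468 / 2500 = 12.9872 m^3/h
  thickness = volume rate / (speed * 60 * width), i.e.
  thickness = throughput / (60 * speed * width * density) * 1000
  thickness = 32468 / (60 * 5.0 * 3.9 * 2500) * 1000 = 11.1 mm

11.1 mm


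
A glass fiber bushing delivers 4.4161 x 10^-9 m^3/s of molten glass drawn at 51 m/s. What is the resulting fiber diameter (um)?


Cross-sectional area from continuity:
  A = Q / v = 4.4161 x 10^-9 / 51 = 8.65902 x 10^-11 m^2
Diameter from circular cross-section:
  d = sqrt(4A / pi) * 10^6 (m -> um)
  d = sqrt(4 * 8.65902 x 10^-11 / pi) * 10^6 = 10.5 um

10.5 um
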